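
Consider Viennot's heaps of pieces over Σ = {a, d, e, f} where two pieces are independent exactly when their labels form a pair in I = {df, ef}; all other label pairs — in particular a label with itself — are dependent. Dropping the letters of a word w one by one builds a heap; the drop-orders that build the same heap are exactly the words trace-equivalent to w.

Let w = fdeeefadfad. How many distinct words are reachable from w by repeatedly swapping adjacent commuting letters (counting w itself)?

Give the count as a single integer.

30

0(f) covers ∅
1(d) covers ∅
2(e) covers 1:d
3(e) covers 2:e
4(e) covers 3:e
5(f) covers 0:f
6(a) covers 4:e, 5:f
7(d) covers 6:a
8(f) covers 6:a
9(a) covers 7:d, 8:f
10(d) covers 9:a
floor of heap: 0:f, 1:d
completions by unplaced set U, small U first (add the entries for U minus each lowest piece of U):
  |U|=1: {10}:1
  |U|=2: {9,10}:1
  |U|=3: {7,9,10}:1  {8,9,10}:1
  |U|=4: {7,8,9,10}:2
  |U|=5: {6,7,8,9,10}:2
  |U|=6: {4,6,7,8,9,10}:2  {5,6,7,8,9,10}:2
  |U|=7: {0,5,6,7,8,9,10}:2  {3,4,6,7,8,9,10}:2  {4,5,6,7,8,9,10}:4
  |U|=8: {0,4,5,6,7,8,9,10}:6  {2,3,4,6,7,8,9,10}:2  {3,4,5,6,7,8,9,10}:6
  |U|=9: {0,3,4,5,6,7,8,9,10}:12  {1,2,3,4,6,7,8,9,10}:2  {2,3,4,5,6,7,8,9,10}:8
  start at 0(f): 10
  start at 1(d): 20
sum over floor = 30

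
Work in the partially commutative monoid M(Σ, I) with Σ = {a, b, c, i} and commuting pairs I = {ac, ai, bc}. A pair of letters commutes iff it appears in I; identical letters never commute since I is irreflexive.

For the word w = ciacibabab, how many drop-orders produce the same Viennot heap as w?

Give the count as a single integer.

#0=c has no predecessor
#1=i depends on [0:c]
#2=a has no predecessor
#3=c depends on [1:i]
#4=i depends on [3:c]
#5=b depends on [2:a, 4:i]
#6=a depends on [5:b]
#7=b depends on [6:a]
#8=a depends on [7:b]
#9=b depends on [8:a]
sources: [0:c, 2:a]
N(rest) = Σ N(rest − s) over sources s of rest; N(one piece) = 1:
  size 1 → [9]=1
  size 2 → [8,9]=1
  size 3 → [7,8,9]=1
  size 4 → [6,7,8,9]=1
  size 5 → [5,6,7,8,9]=1
  size 6 → [2,5,6,7,8,9]=1  [4,5,6,7,8,9]=1
  size 7 → [2,4,5,6,7,8,9]=2  [3,4,5,6,7,8,9]=1
  size 8 → [1,3,4,5,6,7,8,9]=1  [2,3,4,5,6,7,8,9]=3
  first=0(c) contributes 4
  first=2(a) contributes 1
|[w]| = 5

5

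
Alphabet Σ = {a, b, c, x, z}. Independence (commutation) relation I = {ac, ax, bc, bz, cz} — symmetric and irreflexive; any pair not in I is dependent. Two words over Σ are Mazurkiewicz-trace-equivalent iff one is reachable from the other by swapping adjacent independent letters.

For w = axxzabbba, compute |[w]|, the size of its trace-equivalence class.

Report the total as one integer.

0(a) covers ∅
1(x) covers ∅
2(x) covers 1:x
3(z) covers 0:a, 2:x
4(a) covers 3:z
5(b) covers 4:a
6(b) covers 5:b
7(b) covers 6:b
8(a) covers 7:b
floor of heap: 0:a, 1:x
completions by unplaced set U, small U first (add the entries for U minus each lowest piece of U):
  |U|=1: {8}:1
  |U|=2: {7,8}:1
  |U|=3: {6,7,8}:1
  |U|=4: {5,6,7,8}:1
  |U|=5: {4,5,6,7,8}:1
  |U|=6: {3,4,5,6,7,8}:1
  |U|=7: {0,3,4,5,6,7,8}:1  {2,3,4,5,6,7,8}:1
  start at 0(a): 1
  start at 1(x): 2
sum over floor = 3

3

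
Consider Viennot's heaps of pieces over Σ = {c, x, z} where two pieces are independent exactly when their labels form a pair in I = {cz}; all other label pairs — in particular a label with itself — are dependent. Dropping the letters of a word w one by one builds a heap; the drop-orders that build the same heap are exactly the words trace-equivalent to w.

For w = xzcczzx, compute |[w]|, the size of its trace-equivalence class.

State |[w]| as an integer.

10

piece 0:x — minimal
piece 1:z rests on {0:x}
piece 2:c rests on {0:x}
piece 3:c rests on {2:c}
piece 4:z rests on {1:z}
piece 5:z rests on {4:z}
piece 6:x rests on {3:c, 5:z}
minimal pieces: {0:x}
ways to finish when only these pieces remain (= sum over removing one remaining piece with nothing left below it):
  1 left: {6}→1
  2 left: {3,6}→1  {5,6}→1
  3 left: {2,3,6}→1  {3,5,6}→2  {4,5,6}→1
  4 left: {1,4,5,6}→1  {2,3,5,6}→3  {3,4,5,6}→3
  5 left: {1,3,4,5,6}→4  {2,3,4,5,6}→6
  placing 0:x first → 10 extensions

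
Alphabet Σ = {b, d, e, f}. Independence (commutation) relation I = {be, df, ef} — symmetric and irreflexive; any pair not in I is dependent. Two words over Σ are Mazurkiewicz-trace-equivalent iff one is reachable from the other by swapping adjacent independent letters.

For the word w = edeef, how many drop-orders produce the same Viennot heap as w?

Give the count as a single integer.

piece 0:e — minimal
piece 1:d rests on {0:e}
piece 2:e rests on {1:d}
piece 3:e rests on {2:e}
piece 4:f — minimal
minimal pieces: {0:e, 4:f}
ways to finish when only these pieces remain (= sum over removing one remaining piece with nothing left below it):
  1 left: {3}→1  {4}→1
  2 left: {2,3}→1  {3,4}→2
  3 left: {1,2,3}→1  {2,3,4}→3
  placing 0:e first → 4 extensions
  placing 4:f first → 1 extensions
total linear extensions = 5

5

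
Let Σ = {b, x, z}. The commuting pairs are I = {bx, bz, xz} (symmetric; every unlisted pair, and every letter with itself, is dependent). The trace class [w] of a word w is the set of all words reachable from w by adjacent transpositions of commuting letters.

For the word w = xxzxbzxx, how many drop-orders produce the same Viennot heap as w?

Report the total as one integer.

168

0(x) covers ∅
1(x) covers 0:x
2(z) covers ∅
3(x) covers 1:x
4(b) covers ∅
5(z) covers 2:z
6(x) covers 3:x
7(x) covers 6:x
floor of heap: 0:x, 2:z, 4:b
completions by unplaced set U, small U first (add the entries for U minus each lowest piece of U):
  |U|=1: {4}:1  {5}:1  {7}:1
  |U|=2: {2,5}:1  {4,5}:2  {4,7}:2  {5,7}:2  {6,7}:1
  |U|=3: {2,4,5}:3  {2,5,7}:3  {3,6,7}:1  {4,5,7}:6  {4,6,7}:3  {5,6,7}:3
  |U|=4: {1,3,6,7}:1  {2,4,5,7}:12  {2,5,6,7}:6  {3,4,6,7}:4  {3,5,6,7}:4  {4,5,6,7}:12
  |U|=5: {0,1,3,6,7}:1  {1,3,4,6,7}:5  {1,3,5,6,7}:5  {2,3,5,6,7}:10  {2,4,5,6,7}:30  {3,4,5,6,7}:20
  |U|=6: {0,1,3,4,6,7}:6  {0,1,3,5,6,7}:6  {1,2,3,5,6,7}:15  {1,3,4,5,6,7}:30  {2,3,4,5,6,7}:60
  start at 0(x): 105
  start at 2(z): 42
  start at 4(b): 21
sum over floor = 168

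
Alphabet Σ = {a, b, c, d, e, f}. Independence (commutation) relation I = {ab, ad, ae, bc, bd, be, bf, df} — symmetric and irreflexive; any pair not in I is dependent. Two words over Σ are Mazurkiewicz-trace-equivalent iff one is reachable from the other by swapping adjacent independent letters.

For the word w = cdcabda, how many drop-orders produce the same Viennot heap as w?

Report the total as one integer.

piece 0:c — minimal
piece 1:d rests on {0:c}
piece 2:c rests on {1:d}
piece 3:a rests on {2:c}
piece 4:b — minimal
piece 5:d rests on {2:c}
piece 6:a rests on {3:a}
minimal pieces: {0:c, 4:b}
ways to finish when only these pieces remain (= sum over removing one remaining piece with nothing left below it):
  1 left: {4}→1  {5}→1  {6}→1
  2 left: {3,6}→1  {4,5}→2  {4,6}→2  {5,6}→2
  3 left: {3,4,6}→3  {3,5,6}→3  {4,5,6}→6
  4 left: {2,3,5,6}→3  {3,4,5,6}→12
  5 left: {1,2,3,5,6}→3  {2,3,4,5,6}→15
  placing 0:c first → 18 extensions
  placing 4:b first → 3 extensions
total linear extensions = 21

21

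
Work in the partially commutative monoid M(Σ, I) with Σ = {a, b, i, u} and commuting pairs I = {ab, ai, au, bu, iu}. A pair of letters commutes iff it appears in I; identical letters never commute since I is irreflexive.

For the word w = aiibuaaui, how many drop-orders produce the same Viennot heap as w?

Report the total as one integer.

1260

#0=a has no predecessor
#1=i has no predecessor
#2=i depends on [1:i]
#3=b depends on [2:i]
#4=u has no predecessor
#5=a depends on [0:a]
#6=a depends on [5:a]
#7=u depends on [4:u]
#8=i depends on [3:b]
sources: [0:a, 1:i, 4:u]
N(rest) = Σ N(rest − s) over sources s of rest; N(one piece) = 1:
  size 1 → [6]=1  [7]=1  [8]=1
  size 2 → [3,8]=1  [4,7]=1  [5,6]=1  [6,7]=2  [6,8]=2  [7,8]=2
  size 3 → [0,5,6]=1  [2,3,8]=1  [3,6,8]=3  [3,7,8]=3  [4,6,7]=3  [4,7,8]=3  [5,6,7]=3  [5,6,8]=3  [6,7,8]=6
  size 4 → [0,5,6,7]=4  [0,5,6,8]=4  [1,2,3,8]=1  [2,3,6,8]=4  [2,3,7,8]=4  [3,4,7,8]=6  [3,5,6,8]=6  [3,6,7,8]=12  [4,5,6,7]=6  [4,6,7,8]=12  [5,6,7,8]=12
  size 5 → [0,3,5,6,8]=10  [0,4,5,6,7]=10  [0,5,6,7,8]=20  [1,2,3,6,8]=5  [1,2,3,7,8]=5  [2,3,4,7,8]=10  [2,3,5,6,8]=10  [2,3,6,7,8]=20  [3,4,6,7,8]=30  [3,5,6,7,8]=30  [4,5,6,7,8]=30
  size 6 → [0,2,3,5,6,8]=20  [0,3,5,6,7,8]=60  [0,4,5,6,7,8]=60  [1,2,3,4,7,8]=15  [1,2,3,5,6,8]=15  [1,2,3,6,7,8]=30  [2,3,4,6,7,8]=60  [2,3,5,6,7,8]=60  [3,4,5,6,7,8]=90
  size 7 → [0,1,2,3,5,6,8]=35  [0,2,3,5,6,7,8]=140  [0,3,4,5,6,7,8]=210  [1,2,3,4,6,7,8]=105  [1,2,3,5,6,7,8]=105  [2,3,4,5,6,7,8]=210
  first=0(a) contributes 420
  first=1(i) contributes 560
  first=4(u) contributes 280
|[w]| = 1260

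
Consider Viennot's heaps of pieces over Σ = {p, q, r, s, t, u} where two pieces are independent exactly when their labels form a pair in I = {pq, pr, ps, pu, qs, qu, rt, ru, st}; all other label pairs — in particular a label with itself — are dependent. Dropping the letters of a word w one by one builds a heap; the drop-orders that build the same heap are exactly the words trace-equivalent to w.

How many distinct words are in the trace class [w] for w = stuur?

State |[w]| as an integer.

drop 0:s onto floor
drop 1:t onto floor
drop 2:u onto {0:s, 1:t}
drop 3:u onto {2:u}
drop 4:r onto {0:s}
ground layer = {0:s, 1:t}
drop-orders for the pieces not yet dropped (sum over which currently-grounded one goes next):
  1 to go: {3} 1  {4} 1
  2 to go: {2,3} 1  {3,4} 2
  3 to go: {1,2,3} 1  {2,3,4} 3
  if 0:s drops first: 4 orders
  if 1:t drops first: 3 orders
heap linearizations: 7

7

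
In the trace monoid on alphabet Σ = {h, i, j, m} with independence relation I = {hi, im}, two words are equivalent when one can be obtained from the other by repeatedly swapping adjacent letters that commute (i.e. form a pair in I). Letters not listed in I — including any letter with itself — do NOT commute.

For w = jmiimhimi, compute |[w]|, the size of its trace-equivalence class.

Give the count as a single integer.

70

drop 0:j onto floor
drop 1:m onto {0:j}
drop 2:i onto {0:j}
drop 3:i onto {2:i}
drop 4:m onto {1:m}
drop 5:h onto {4:m}
drop 6:i onto {3:i}
drop 7:m onto {5:h}
drop 8:i onto {6:i}
ground layer = {0:j}
drop-orders for the pieces not yet dropped (sum over which currently-grounded one goes next):
  1 to go: {7} 1  {8} 1
  2 to go: {5,7} 1  {6,8} 1  {7,8} 2
  3 to go: {3,6,8} 1  {4,5,7} 1  {5,7,8} 3  {6,7,8} 3
  4 to go: {1,4,5,7} 1  {2,3,6,8} 1  {3,6,7,8} 4  {4,5,7,8} 4  {5,6,7,8} 6
  5 to go: {1,4,5,7,8} 5  {2,3,6,7,8} 5  {3,5,6,7,8} 10  {4,5,6,7,8} 10
  6 to go: {1,4,5,6,7,8} 15  {2,3,5,6,7,8} 15  {3,4,5,6,7,8} 20
  7 to go: {1,3,4,5,6,7,8} 35  {2,3,4,5,6,7,8} 35
  if 0:j drops first: 70 orders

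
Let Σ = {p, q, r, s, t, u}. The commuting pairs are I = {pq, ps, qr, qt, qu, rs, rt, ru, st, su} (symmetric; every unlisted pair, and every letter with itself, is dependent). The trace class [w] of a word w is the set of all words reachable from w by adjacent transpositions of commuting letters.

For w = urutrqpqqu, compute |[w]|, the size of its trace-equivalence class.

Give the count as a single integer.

#0=u has no predecessor
#1=r has no predecessor
#2=u depends on [0:u]
#3=t depends on [2:u]
#4=r depends on [1:r]
#5=q has no predecessor
#6=p depends on [3:t, 4:r]
#7=q depends on [5:q]
#8=q depends on [7:q]
#9=u depends on [6:p]
sources: [0:u, 1:r, 5:q]
N(rest) = Σ N(rest − s) over sources s of rest; N(one piece) = 1:
  size 1 → [8]=1  [9]=1
  size 2 → [6,9]=1  [7,8]=1  [8,9]=2
  size 3 → [3,6,9]=1  [4,6,9]=1  [5,7,8]=1  [6,8,9]=3  [7,8,9]=3
  size 4 → [1,4,6,9]=1  [2,3,6,9]=1  [3,4,6,9]=2  [3,6,8,9]=4  [4,6,8,9]=4  [5,7,8,9]=4  [6,7,8,9]=6
  size 5 → [0,2,3,6,9]=1  [1,3,4,6,9]=3  [1,4,6,8,9]=5  [2,3,4,6,9]=3  [2,3,6,8,9]=5  [3,4,6,8,9]=10  [3,6,7,8,9]=10  [4,6,7,8,9]=10  [5,6,7,8,9]=10
  size 6 → [0,2,3,4,6,9]=4  [0,2,3,6,8,9]=6  [1,2,3,4,6,9]=6  [1,3,4,6,8,9]=18  [1,4,6,7,8,9]=15  [2,3,4,6,8,9]=18  [2,3,6,7,8,9]=15  [3,4,6,7,8,9]=30  [3,5,6,7,8,9]=20  [4,5,6,7,8,9]=20
  size 7 → [0,1,2,3,4,6,9]=10  [0,2,3,4,6,8,9]=28  [0,2,3,6,7,8,9]=21  [1,2,3,4,6,8,9]=42  [1,3,4,6,7,8,9]=63  [1,4,5,6,7,8,9]=35  [2,3,4,6,7,8,9]=63  [2,3,5,6,7,8,9]=35  [3,4,5,6,7,8,9]=70
  size 8 → [0,1,2,3,4,6,8,9]=80  [0,2,3,4,6,7,8,9]=112  [0,2,3,5,6,7,8,9]=56  [1,2,3,4,6,7,8,9]=168  [1,3,4,5,6,7,8,9]=168  [2,3,4,5,6,7,8,9]=168
  first=0(u) contributes 504
  first=1(r) contributes 336
  first=5(q) contributes 360
|[w]| = 1200

1200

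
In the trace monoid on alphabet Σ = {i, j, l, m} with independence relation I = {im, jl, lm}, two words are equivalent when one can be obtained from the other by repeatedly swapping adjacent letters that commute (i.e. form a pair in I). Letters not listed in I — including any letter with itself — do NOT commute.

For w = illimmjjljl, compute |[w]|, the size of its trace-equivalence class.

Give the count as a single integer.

#0=i has no predecessor
#1=l depends on [0:i]
#2=l depends on [1:l]
#3=i depends on [2:l]
#4=m has no predecessor
#5=m depends on [4:m]
#6=j depends on [3:i, 5:m]
#7=j depends on [6:j]
#8=l depends on [3:i]
#9=j depends on [7:j]
#10=l depends on [8:l]
sources: [0:i, 4:m]
N(rest) = Σ N(rest − s) over sources s of rest; N(one piece) = 1:
  size 1 → [9]=1  [10]=1
  size 2 → [7,9]=1  [8,10]=1  [9,10]=2
  size 3 → [6,7,9]=1  [7,9,10]=3  [8,9,10]=3
  size 4 → [5,6,7,9]=1  [6,7,9,10]=4  [7,8,9,10]=6
  size 5 → [4,5,6,7,9]=1  [5,6,7,9,10]=5  [6,7,8,9,10]=10
  size 6 → [3,6,7,8,9,10]=10  [4,5,6,7,9,10]=6  [5,6,7,8,9,10]=15
  size 7 → [2,3,6,7,8,9,10]=10  [3,5,6,7,8,9,10]=25  [4,5,6,7,8,9,10]=21
  size 8 → [1,2,3,6,7,8,9,10]=10  [2,3,5,6,7,8,9,10]=35  [3,4,5,6,7,8,9,10]=46
  size 9 → [0,1,2,3,6,7,8,9,10]=10  [1,2,3,5,6,7,8,9,10]=45  [2,3,4,5,6,7,8,9,10]=81
  first=0(i) contributes 126
  first=4(m) contributes 55
|[w]| = 181

181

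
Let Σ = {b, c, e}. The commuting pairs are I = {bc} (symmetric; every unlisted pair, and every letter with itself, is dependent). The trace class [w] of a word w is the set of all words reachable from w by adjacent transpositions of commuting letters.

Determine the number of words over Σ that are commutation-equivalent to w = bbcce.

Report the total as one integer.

drop 0:b onto floor
drop 1:b onto {0:b}
drop 2:c onto floor
drop 3:c onto {2:c}
drop 4:e onto {1:b, 3:c}
ground layer = {0:b, 2:c}
drop-orders for the pieces not yet dropped (sum over which currently-grounded one goes next):
  1 to go: {4} 1
  2 to go: {1,4} 1  {3,4} 1
  3 to go: {0,1,4} 1  {1,3,4} 2  {2,3,4} 1
  if 0:b drops first: 3 orders
  if 2:c drops first: 3 orders
heap linearizations: 6

6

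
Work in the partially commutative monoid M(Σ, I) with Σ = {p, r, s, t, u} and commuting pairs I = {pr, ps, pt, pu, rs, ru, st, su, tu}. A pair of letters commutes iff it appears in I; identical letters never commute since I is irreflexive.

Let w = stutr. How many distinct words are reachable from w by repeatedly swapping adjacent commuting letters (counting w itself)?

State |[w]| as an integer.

piece 0:s — minimal
piece 1:t — minimal
piece 2:u — minimal
piece 3:t rests on {1:t}
piece 4:r rests on {3:t}
minimal pieces: {0:s, 1:t, 2:u}
ways to finish when only these pieces remain (= sum over removing one remaining piece with nothing left below it):
  1 left: {0}→1  {2}→1  {4}→1
  2 left: {0,2}→2  {0,4}→2  {2,4}→2  {3,4}→1
  3 left: {0,2,4}→6  {0,3,4}→3  {1,3,4}→1  {2,3,4}→3
  placing 0:s first → 4 extensions
  placing 1:t first → 12 extensions
  placing 2:u first → 4 extensions
total linear extensions = 20

20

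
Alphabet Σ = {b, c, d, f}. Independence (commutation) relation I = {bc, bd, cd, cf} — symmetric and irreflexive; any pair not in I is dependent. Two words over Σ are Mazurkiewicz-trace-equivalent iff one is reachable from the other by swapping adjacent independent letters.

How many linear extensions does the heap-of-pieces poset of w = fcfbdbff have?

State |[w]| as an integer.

piece 0:f — minimal
piece 1:c — minimal
piece 2:f rests on {0:f}
piece 3:b rests on {2:f}
piece 4:d rests on {2:f}
piece 5:b rests on {3:b}
piece 6:f rests on {4:d, 5:b}
piece 7:f rests on {6:f}
minimal pieces: {0:f, 1:c}
ways to finish when only these pieces remain (= sum over removing one remaining piece with nothing left below it):
  1 left: {1}→1  {7}→1
  2 left: {1,7}→2  {6,7}→1
  3 left: {1,6,7}→3  {4,6,7}→1  {5,6,7}→1
  4 left: {1,4,6,7}→4  {1,5,6,7}→4  {3,5,6,7}→1  {4,5,6,7}→2
  5 left: {1,3,5,6,7}→5  {1,4,5,6,7}→10  {3,4,5,6,7}→3
  6 left: {1,3,4,5,6,7}→18  {2,3,4,5,6,7}→3
  placing 0:f first → 21 extensions
  placing 1:c first → 3 extensions
total linear extensions = 24

24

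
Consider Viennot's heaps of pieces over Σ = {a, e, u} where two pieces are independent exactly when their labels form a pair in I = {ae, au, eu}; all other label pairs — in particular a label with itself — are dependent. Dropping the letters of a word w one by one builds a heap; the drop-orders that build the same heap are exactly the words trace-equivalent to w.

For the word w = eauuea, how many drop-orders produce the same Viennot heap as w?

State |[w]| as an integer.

0(e) covers ∅
1(a) covers ∅
2(u) covers ∅
3(u) covers 2:u
4(e) covers 0:e
5(a) covers 1:a
floor of heap: 0:e, 1:a, 2:u
completions by unplaced set U, small U first (add the entries for U minus each lowest piece of U):
  |U|=1: {3}:1  {4}:1  {5}:1
  |U|=2: {0,4}:1  {1,5}:1  {2,3}:1  {3,4}:2  {3,5}:2  {4,5}:2
  |U|=3: {0,3,4}:3  {0,4,5}:3  {1,3,5}:3  {1,4,5}:3  {2,3,4}:3  {2,3,5}:3  {3,4,5}:6
  |U|=4: {0,1,4,5}:6  {0,2,3,4}:6  {0,3,4,5}:12  {1,2,3,5}:6  {1,3,4,5}:12  {2,3,4,5}:12
  start at 0(e): 30
  start at 1(a): 30
  start at 2(u): 30
sum over floor = 90

90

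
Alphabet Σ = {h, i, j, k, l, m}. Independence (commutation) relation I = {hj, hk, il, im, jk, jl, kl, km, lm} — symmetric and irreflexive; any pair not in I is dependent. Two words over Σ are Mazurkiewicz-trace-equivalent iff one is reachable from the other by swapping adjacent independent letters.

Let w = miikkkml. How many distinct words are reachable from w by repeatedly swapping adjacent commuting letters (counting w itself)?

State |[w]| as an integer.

piece 0:m — minimal
piece 1:i — minimal
piece 2:i rests on {1:i}
piece 3:k rests on {2:i}
piece 4:k rests on {3:k}
piece 5:k rests on {4:k}
piece 6:m rests on {0:m}
piece 7:l — minimal
minimal pieces: {0:m, 1:i, 7:l}
ways to finish when only these pieces remain (= sum over removing one remaining piece with nothing left below it):
  1 left: {5}→1  {6}→1  {7}→1
  2 left: {0,6}→1  {4,5}→1  {5,6}→2  {5,7}→2  {6,7}→2
  3 left: {0,5,6}→3  {0,6,7}→3  {3,4,5}→1  {4,5,6}→3  {4,5,7}→3  {5,6,7}→6
  4 left: {0,4,5,6}→6  {0,5,6,7}→12  {2,3,4,5}→1  {3,4,5,6}→4  {3,4,5,7}→4  {4,5,6,7}→12
  5 left: {0,3,4,5,6}→10  {0,4,5,6,7}→30  {1,2,3,4,5}→1  {2,3,4,5,6}→5  {2,3,4,5,7}→5  {3,4,5,6,7}→20
  6 left: {0,2,3,4,5,6}→15  {0,3,4,5,6,7}→60  {1,2,3,4,5,6}→6  {1,2,3,4,5,7}→6  {2,3,4,5,6,7}→30
  placing 0:m first → 42 extensions
  placing 1:i first → 105 extensions
  placing 7:l first → 21 extensions
total linear extensions = 168

168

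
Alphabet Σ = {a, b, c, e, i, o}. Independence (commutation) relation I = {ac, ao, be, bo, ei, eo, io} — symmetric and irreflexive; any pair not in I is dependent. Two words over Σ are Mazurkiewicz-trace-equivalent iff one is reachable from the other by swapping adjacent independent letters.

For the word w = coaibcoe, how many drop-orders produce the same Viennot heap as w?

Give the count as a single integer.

14

0(c) covers ∅
1(o) covers 0:c
2(a) covers ∅
3(i) covers 0:c, 2:a
4(b) covers 3:i
5(c) covers 1:o, 4:b
6(o) covers 5:c
7(e) covers 5:c
floor of heap: 0:c, 2:a
completions by unplaced set U, small U first (add the entries for U minus each lowest piece of U):
  |U|=1: {6}:1  {7}:1
  |U|=2: {6,7}:2
  |U|=3: {5,6,7}:2
  |U|=4: {1,5,6,7}:2  {4,5,6,7}:2
  |U|=5: {1,4,5,6,7}:4  {3,4,5,6,7}:2
  |U|=6: {1,3,4,5,6,7}:6  {2,3,4,5,6,7}:2
  start at 0(c): 8
  start at 2(a): 6
sum over floor = 14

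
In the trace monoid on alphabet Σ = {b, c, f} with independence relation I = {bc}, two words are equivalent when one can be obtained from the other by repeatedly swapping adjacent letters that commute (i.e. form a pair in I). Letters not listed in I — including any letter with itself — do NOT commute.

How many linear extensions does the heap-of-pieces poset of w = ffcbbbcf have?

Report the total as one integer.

10

drop 0:f onto floor
drop 1:f onto {0:f}
drop 2:c onto {1:f}
drop 3:b onto {1:f}
drop 4:b onto {3:b}
drop 5:b onto {4:b}
drop 6:c onto {2:c}
drop 7:f onto {5:b, 6:c}
ground layer = {0:f}
drop-orders for the pieces not yet dropped (sum over which currently-grounded one goes next):
  1 to go: {7} 1
  2 to go: {5,7} 1  {6,7} 1
  3 to go: {2,6,7} 1  {4,5,7} 1  {5,6,7} 2
  4 to go: {2,5,6,7} 3  {3,4,5,7} 1  {4,5,6,7} 3
  5 to go: {2,4,5,6,7} 6  {3,4,5,6,7} 4
  6 to go: {2,3,4,5,6,7} 10
  if 0:f drops first: 10 orders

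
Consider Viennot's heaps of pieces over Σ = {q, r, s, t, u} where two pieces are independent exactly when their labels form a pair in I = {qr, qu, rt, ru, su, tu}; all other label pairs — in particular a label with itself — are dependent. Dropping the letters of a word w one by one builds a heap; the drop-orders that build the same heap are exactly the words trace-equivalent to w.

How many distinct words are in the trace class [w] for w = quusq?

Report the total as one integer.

10

#0=q has no predecessor
#1=u has no predecessor
#2=u depends on [1:u]
#3=s depends on [0:q]
#4=q depends on [3:s]
sources: [0:q, 1:u]
N(rest) = Σ N(rest − s) over sources s of rest; N(one piece) = 1:
  size 1 → [2]=1  [4]=1
  size 2 → [1,2]=1  [2,4]=2  [3,4]=1
  size 3 → [0,3,4]=1  [1,2,4]=3  [2,3,4]=3
  first=0(q) contributes 6
  first=1(u) contributes 4
|[w]| = 10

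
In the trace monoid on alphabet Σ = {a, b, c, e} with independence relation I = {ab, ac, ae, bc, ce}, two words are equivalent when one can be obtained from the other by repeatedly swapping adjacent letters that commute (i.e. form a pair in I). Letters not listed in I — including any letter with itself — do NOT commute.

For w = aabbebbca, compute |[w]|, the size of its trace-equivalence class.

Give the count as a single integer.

#0=a has no predecessor
#1=a depends on [0:a]
#2=b has no predecessor
#3=b depends on [2:b]
#4=e depends on [3:b]
#5=b depends on [4:e]
#6=b depends on [5:b]
#7=c has no predecessor
#8=a depends on [1:a]
sources: [0:a, 2:b, 7:c]
N(rest) = Σ N(rest − s) over sources s of rest; N(one piece) = 1:
  size 1 → [6]=1  [7]=1  [8]=1
  size 2 → [1,8]=1  [5,6]=1  [6,7]=2  [6,8]=2  [7,8]=2
  size 3 → [0,1,8]=1  [1,6,8]=3  [1,7,8]=3  [4,5,6]=1  [5,6,7]=3  [5,6,8]=3  [6,7,8]=6
  size 4 → [0,1,6,8]=4  [0,1,7,8]=4  [1,5,6,8]=6  [1,6,7,8]=12  [3,4,5,6]=1  [4,5,6,7]=4  [4,5,6,8]=4  [5,6,7,8]=12
  size 5 → [0,1,5,6,8]=10  [0,1,6,7,8]=20  [1,4,5,6,8]=10  [1,5,6,7,8]=30  [2,3,4,5,6]=1  [3,4,5,6,7]=5  [3,4,5,6,8]=5  [4,5,6,7,8]=20
  size 6 → [0,1,4,5,6,8]=20  [0,1,5,6,7,8]=60  [1,3,4,5,6,8]=15  [1,4,5,6,7,8]=60  [2,3,4,5,6,7]=6  [2,3,4,5,6,8]=6  [3,4,5,6,7,8]=30
  size 7 → [0,1,3,4,5,6,8]=35  [0,1,4,5,6,7,8]=140  [1,2,3,4,5,6,8]=21  [1,3,4,5,6,7,8]=105  [2,3,4,5,6,7,8]=42
  first=0(a) contributes 168
  first=2(b) contributes 280
  first=7(c) contributes 56
|[w]| = 504

504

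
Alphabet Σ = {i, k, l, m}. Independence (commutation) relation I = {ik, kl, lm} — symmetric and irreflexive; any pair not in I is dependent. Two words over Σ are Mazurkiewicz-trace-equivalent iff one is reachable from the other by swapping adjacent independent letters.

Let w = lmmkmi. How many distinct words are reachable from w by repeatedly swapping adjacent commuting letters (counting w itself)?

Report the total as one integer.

0(l) covers ∅
1(m) covers ∅
2(m) covers 1:m
3(k) covers 2:m
4(m) covers 3:k
5(i) covers 0:l, 4:m
floor of heap: 0:l, 1:m
completions by unplaced set U, small U first (add the entries for U minus each lowest piece of U):
  |U|=1: {5}:1
  |U|=2: {0,5}:1  {4,5}:1
  |U|=3: {0,4,5}:2  {3,4,5}:1
  |U|=4: {0,3,4,5}:3  {2,3,4,5}:1
  start at 0(l): 1
  start at 1(m): 4
sum over floor = 5

5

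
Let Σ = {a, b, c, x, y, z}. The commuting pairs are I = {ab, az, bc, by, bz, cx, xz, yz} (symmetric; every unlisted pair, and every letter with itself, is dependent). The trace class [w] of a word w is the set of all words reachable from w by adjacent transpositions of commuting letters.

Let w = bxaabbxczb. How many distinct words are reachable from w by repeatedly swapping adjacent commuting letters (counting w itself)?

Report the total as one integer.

53

drop 0:b onto floor
drop 1:x onto {0:b}
drop 2:a onto {1:x}
drop 3:a onto {2:a}
drop 4:b onto {1:x}
drop 5:b onto {4:b}
drop 6:x onto {3:a, 5:b}
drop 7:c onto {3:a}
drop 8:z onto {7:c}
drop 9:b onto {6:x}
ground layer = {0:b}
drop-orders for the pieces not yet dropped (sum over which currently-grounded one goes next):
  1 to go: {8} 1  {9} 1
  2 to go: {6,9} 1  {7,8} 1  {8,9} 2
  3 to go: {5,6,9} 1  {6,8,9} 3  {7,8,9} 3
  4 to go: {4,5,6,9} 1  {5,6,8,9} 4  {6,7,8,9} 6
  5 to go: {3,6,7,8,9} 6  {4,5,6,8,9} 5  {5,6,7,8,9} 10
  6 to go: {2,3,6,7,8,9} 6  {3,5,6,7,8,9} 16  {4,5,6,7,8,9} 15
  7 to go: {2,3,5,6,7,8,9} 22  {3,4,5,6,7,8,9} 31
  8 to go: {2,3,4,5,6,7,8,9} 53
  if 0:b drops first: 53 orders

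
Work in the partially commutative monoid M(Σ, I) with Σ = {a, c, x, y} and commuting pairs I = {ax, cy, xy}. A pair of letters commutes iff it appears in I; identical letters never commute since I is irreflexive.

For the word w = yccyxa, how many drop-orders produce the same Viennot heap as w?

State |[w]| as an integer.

16

piece 0:y — minimal
piece 1:c — minimal
piece 2:c rests on {1:c}
piece 3:y rests on {0:y}
piece 4:x rests on {2:c}
piece 5:a rests on {2:c, 3:y}
minimal pieces: {0:y, 1:c}
ways to finish when only these pieces remain (= sum over removing one remaining piece with nothing left below it):
  1 left: {4}→1  {5}→1
  2 left: {3,5}→1  {4,5}→2
  3 left: {0,3,5}→1  {2,4,5}→2  {3,4,5}→3
  4 left: {0,3,4,5}→4  {1,2,4,5}→2  {2,3,4,5}→5
  placing 0:y first → 7 extensions
  placing 1:c first → 9 extensions
total linear extensions = 16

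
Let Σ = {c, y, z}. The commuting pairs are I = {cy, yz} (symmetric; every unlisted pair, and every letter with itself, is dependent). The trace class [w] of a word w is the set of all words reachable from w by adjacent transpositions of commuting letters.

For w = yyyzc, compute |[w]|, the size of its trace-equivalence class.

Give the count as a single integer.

piece 0:y — minimal
piece 1:y rests on {0:y}
piece 2:y rests on {1:y}
piece 3:z — minimal
piece 4:c rests on {3:z}
minimal pieces: {0:y, 3:z}
ways to finish when only these pieces remain (= sum over removing one remaining piece with nothing left below it):
  1 left: {2}→1  {4}→1
  2 left: {1,2}→1  {2,4}→2  {3,4}→1
  3 left: {0,1,2}→1  {1,2,4}→3  {2,3,4}→3
  placing 0:y first → 6 extensions
  placing 3:z first → 4 extensions
total linear extensions = 10

10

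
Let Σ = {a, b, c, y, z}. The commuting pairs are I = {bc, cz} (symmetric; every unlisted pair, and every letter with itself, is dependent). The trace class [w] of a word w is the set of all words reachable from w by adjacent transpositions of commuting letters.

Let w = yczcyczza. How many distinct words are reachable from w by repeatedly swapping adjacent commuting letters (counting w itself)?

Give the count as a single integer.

piece 0:y — minimal
piece 1:c rests on {0:y}
piece 2:z rests on {0:y}
piece 3:c rests on {1:c}
piece 4:y rests on {2:z, 3:c}
piece 5:c rests on {4:y}
piece 6:z rests on {4:y}
piece 7:z rests on {6:z}
piece 8:a rests on {5:c, 7:z}
minimal pieces: {0:y}
ways to finish when only these pieces remain (= sum over removing one remaining piece with nothing left below it):
  1 left: {8}→1
  2 left: {5,8}→1  {7,8}→1
  3 left: {5,7,8}→2  {6,7,8}→1
  4 left: {5,6,7,8}→3
  5 left: {4,5,6,7,8}→3
  6 left: {2,4,5,6,7,8}→3  {3,4,5,6,7,8}→3
  7 left: {1,3,4,5,6,7,8}→3  {2,3,4,5,6,7,8}→6
  placing 0:y first → 9 extensions

9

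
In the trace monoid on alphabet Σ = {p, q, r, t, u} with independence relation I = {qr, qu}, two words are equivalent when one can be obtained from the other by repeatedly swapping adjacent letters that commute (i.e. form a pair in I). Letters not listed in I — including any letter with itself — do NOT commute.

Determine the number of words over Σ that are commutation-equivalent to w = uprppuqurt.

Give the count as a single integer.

0(u) covers ∅
1(p) covers 0:u
2(r) covers 1:p
3(p) covers 2:r
4(p) covers 3:p
5(u) covers 4:p
6(q) covers 4:p
7(u) covers 5:u
8(r) covers 7:u
9(t) covers 6:q, 8:r
floor of heap: 0:u
completions by unplaced set U, small U first (add the entries for U minus each lowest piece of U):
  |U|=1: {9}:1
  |U|=2: {6,9}:1  {8,9}:1
  |U|=3: {6,8,9}:2  {7,8,9}:1
  |U|=4: {5,7,8,9}:1  {6,7,8,9}:3
  |U|=5: {5,6,7,8,9}:4
  |U|=6: {4,5,6,7,8,9}:4
  |U|=7: {3,4,5,6,7,8,9}:4
  |U|=8: {2,3,4,5,6,7,8,9}:4
  start at 0(u): 4

4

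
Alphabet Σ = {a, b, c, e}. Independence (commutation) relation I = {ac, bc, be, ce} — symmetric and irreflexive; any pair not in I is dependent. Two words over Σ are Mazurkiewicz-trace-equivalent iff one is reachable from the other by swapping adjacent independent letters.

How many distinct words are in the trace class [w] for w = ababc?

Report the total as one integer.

5

piece 0:a — minimal
piece 1:b rests on {0:a}
piece 2:a rests on {1:b}
piece 3:b rests on {2:a}
piece 4:c — minimal
minimal pieces: {0:a, 4:c}
ways to finish when only these pieces remain (= sum over removing one remaining piece with nothing left below it):
  1 left: {3}→1  {4}→1
  2 left: {2,3}→1  {3,4}→2
  3 left: {1,2,3}→1  {2,3,4}→3
  placing 0:a first → 4 extensions
  placing 4:c first → 1 extensions
total linear extensions = 5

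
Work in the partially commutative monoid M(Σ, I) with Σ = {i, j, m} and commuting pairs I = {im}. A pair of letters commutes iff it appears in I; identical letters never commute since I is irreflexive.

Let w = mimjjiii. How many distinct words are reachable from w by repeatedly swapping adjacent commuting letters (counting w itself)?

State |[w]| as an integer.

3

piece 0:m — minimal
piece 1:i — minimal
piece 2:m rests on {0:m}
piece 3:j rests on {1:i, 2:m}
piece 4:j rests on {3:j}
piece 5:i rests on {4:j}
piece 6:i rests on {5:i}
piece 7:i rests on {6:i}
minimal pieces: {0:m, 1:i}
ways to finish when only these pieces remain (= sum over removing one remaining piece with nothing left below it):
  1 left: {7}→1
  2 left: {6,7}→1
  3 left: {5,6,7}→1
  4 left: {4,5,6,7}→1
  5 left: {3,4,5,6,7}→1
  6 left: {1,3,4,5,6,7}→1  {2,3,4,5,6,7}→1
  placing 0:m first → 2 extensions
  placing 1:i first → 1 extensions
total linear extensions = 3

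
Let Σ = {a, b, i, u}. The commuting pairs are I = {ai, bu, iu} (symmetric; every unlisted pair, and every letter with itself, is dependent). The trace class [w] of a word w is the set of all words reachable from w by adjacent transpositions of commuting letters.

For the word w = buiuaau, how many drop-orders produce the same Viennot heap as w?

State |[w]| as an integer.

0(b) covers ∅
1(u) covers ∅
2(i) covers 0:b
3(u) covers 1:u
4(a) covers 0:b, 3:u
5(a) covers 4:a
6(u) covers 5:a
floor of heap: 0:b, 1:u
completions by unplaced set U, small U first (add the entries for U minus each lowest piece of U):
  |U|=1: {2}:1  {6}:1
  |U|=2: {2,6}:2  {5,6}:1
  |U|=3: {2,5,6}:3  {4,5,6}:1
  |U|=4: {2,4,5,6}:4  {3,4,5,6}:1
  |U|=5: {0,2,4,5,6}:4  {1,3,4,5,6}:1  {2,3,4,5,6}:5
  start at 0(b): 6
  start at 1(u): 9
sum over floor = 15

15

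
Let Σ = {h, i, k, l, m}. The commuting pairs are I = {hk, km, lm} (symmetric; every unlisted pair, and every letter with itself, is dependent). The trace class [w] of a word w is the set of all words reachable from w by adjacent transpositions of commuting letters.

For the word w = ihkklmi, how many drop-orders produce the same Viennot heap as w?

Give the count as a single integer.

#0=i has no predecessor
#1=h depends on [0:i]
#2=k depends on [0:i]
#3=k depends on [2:k]
#4=l depends on [1:h, 3:k]
#5=m depends on [1:h]
#6=i depends on [4:l, 5:m]
sources: [0:i]
N(rest) = Σ N(rest − s) over sources s of rest; N(one piece) = 1:
  size 1 → [6]=1
  size 2 → [4,6]=1  [5,6]=1
  size 3 → [3,4,6]=1  [4,5,6]=2
  size 4 → [1,4,5,6]=2  [2,3,4,6]=1  [3,4,5,6]=3
  size 5 → [1,3,4,5,6]=5  [2,3,4,5,6]=4
  first=0(i) contributes 9

9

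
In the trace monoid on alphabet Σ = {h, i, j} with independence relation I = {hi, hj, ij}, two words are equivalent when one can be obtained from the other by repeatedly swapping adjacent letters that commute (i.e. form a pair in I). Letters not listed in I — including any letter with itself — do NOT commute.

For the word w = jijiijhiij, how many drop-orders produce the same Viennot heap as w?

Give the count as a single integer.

#0=j has no predecessor
#1=i has no predecessor
#2=j depends on [0:j]
#3=i depends on [1:i]
#4=i depends on [3:i]
#5=j depends on [2:j]
#6=h has no predecessor
#7=i depends on [4:i]
#8=i depends on [7:i]
#9=j depends on [5:j]
sources: [0:j, 1:i, 6:h]
N(rest) = Σ N(rest − s) over sources s of rest; N(one piece) = 1:
  size 1 → [6]=1  [8]=1  [9]=1
  size 2 → [5,9]=1  [6,8]=2  [6,9]=2  [7,8]=1  [8,9]=2
  size 3 → [2,5,9]=1  [4,7,8]=1  [5,6,9]=3  [5,8,9]=3  [6,7,8]=3  [6,8,9]=6  [7,8,9]=3
  size 4 → [0,2,5,9]=1  [2,5,6,9]=4  [2,5,8,9]=4  [3,4,7,8]=1  [4,6,7,8]=4  [4,7,8,9]=4  [5,6,8,9]=12  [5,7,8,9]=6  [6,7,8,9]=12
  size 5 → [0,2,5,6,9]=5  [0,2,5,8,9]=5  [1,3,4,7,8]=1  [2,5,6,8,9]=20  [2,5,7,8,9]=10  [3,4,6,7,8]=5  [3,4,7,8,9]=5  [4,5,7,8,9]=10  [4,6,7,8,9]=20  [5,6,7,8,9]=30
  size 6 → [0,2,5,6,8,9]=30  [0,2,5,7,8,9]=15  [1,3,4,6,7,8]=6  [1,3,4,7,8,9]=6  [2,4,5,7,8,9]=20  [2,5,6,7,8,9]=60  [3,4,5,7,8,9]=15  [3,4,6,7,8,9]=30  [4,5,6,7,8,9]=60
  size 7 → [0,2,4,5,7,8,9]=35  [0,2,5,6,7,8,9]=105  [1,3,4,5,7,8,9]=21  [1,3,4,6,7,8,9]=42  [2,3,4,5,7,8,9]=35  [2,4,5,6,7,8,9]=140  [3,4,5,6,7,8,9]=105
  size 8 → [0,2,3,4,5,7,8,9]=70  [0,2,4,5,6,7,8,9]=280  [1,2,3,4,5,7,8,9]=56  [1,3,4,5,6,7,8,9]=168  [2,3,4,5,6,7,8,9]=280
  first=0(j) contributes 504
  first=1(i) contributes 630
  first=6(h) contributes 126
|[w]| = 1260

1260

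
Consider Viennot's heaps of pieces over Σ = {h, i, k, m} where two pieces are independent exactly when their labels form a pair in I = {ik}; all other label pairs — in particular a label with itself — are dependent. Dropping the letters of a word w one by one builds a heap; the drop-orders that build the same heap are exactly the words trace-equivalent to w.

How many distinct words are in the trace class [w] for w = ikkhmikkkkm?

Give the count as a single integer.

15

piece 0:i — minimal
piece 1:k — minimal
piece 2:k rests on {1:k}
piece 3:h rests on {0:i, 2:k}
piece 4:m rests on {3:h}
piece 5:i rests on {4:m}
piece 6:k rests on {4:m}
piece 7:k rests on {6:k}
piece 8:k rests on {7:k}
piece 9:k rests on {8:k}
piece 10:m rests on {5:i, 9:k}
minimal pieces: {0:i, 1:k}
ways to finish when only these pieces remain (= sum over removing one remaining piece with nothing left below it):
  1 left: {10}→1
  2 left: {5,10}→1  {9,10}→1
  3 left: {5,9,10}→2  {8,9,10}→1
  4 left: {5,8,9,10}→3  {7,8,9,10}→1
  5 left: {5,7,8,9,10}→4  {6,7,8,9,10}→1
  6 left: {5,6,7,8,9,10}→5
  7 left: {4,5,6,7,8,9,10}→5
  8 left: {3,4,5,6,7,8,9,10}→5
  9 left: {0,3,4,5,6,7,8,9,10}→5  {2,3,4,5,6,7,8,9,10}→5
  placing 0:i first → 5 extensions
  placing 1:k first → 10 extensions
total linear extensions = 15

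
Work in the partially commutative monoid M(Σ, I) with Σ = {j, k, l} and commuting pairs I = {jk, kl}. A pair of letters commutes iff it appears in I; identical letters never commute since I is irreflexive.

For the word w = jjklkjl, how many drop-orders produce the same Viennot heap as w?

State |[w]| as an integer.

21

#0=j has no predecessor
#1=j depends on [0:j]
#2=k has no predecessor
#3=l depends on [1:j]
#4=k depends on [2:k]
#5=j depends on [3:l]
#6=l depends on [5:j]
sources: [0:j, 2:k]
N(rest) = Σ N(rest − s) over sources s of rest; N(one piece) = 1:
  size 1 → [4]=1  [6]=1
  size 2 → [2,4]=1  [4,6]=2  [5,6]=1
  size 3 → [2,4,6]=3  [3,5,6]=1  [4,5,6]=3
  size 4 → [1,3,5,6]=1  [2,4,5,6]=6  [3,4,5,6]=4
  size 5 → [0,1,3,5,6]=1  [1,3,4,5,6]=5  [2,3,4,5,6]=10
  first=0(j) contributes 15
  first=2(k) contributes 6
|[w]| = 21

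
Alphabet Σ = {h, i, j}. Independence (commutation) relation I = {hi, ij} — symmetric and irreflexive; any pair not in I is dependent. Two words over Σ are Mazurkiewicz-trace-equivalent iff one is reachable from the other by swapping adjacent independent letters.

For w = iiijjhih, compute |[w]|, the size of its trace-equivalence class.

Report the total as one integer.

70

drop 0:i onto floor
drop 1:i onto {0:i}
drop 2:i onto {1:i}
drop 3:j onto floor
drop 4:j onto {3:j}
drop 5:h onto {4:j}
drop 6:i onto {2:i}
drop 7:h onto {5:h}
ground layer = {0:i, 3:j}
drop-orders for the pieces not yet dropped (sum over which currently-grounded one goes next):
  1 to go: {6} 1  {7} 1
  2 to go: {2,6} 1  {5,7} 1  {6,7} 2
  3 to go: {1,2,6} 1  {2,6,7} 3  {4,5,7} 1  {5,6,7} 3
  4 to go: {0,1,2,6} 1  {1,2,6,7} 4  {2,5,6,7} 6  {3,4,5,7} 1  {4,5,6,7} 4
  5 to go: {0,1,2,6,7} 5  {1,2,5,6,7} 10  {2,4,5,6,7} 10  {3,4,5,6,7} 5
  6 to go: {0,1,2,5,6,7} 15  {1,2,4,5,6,7} 20  {2,3,4,5,6,7} 15
  if 0:i drops first: 35 orders
  if 3:j drops first: 35 orders
heap linearizations: 70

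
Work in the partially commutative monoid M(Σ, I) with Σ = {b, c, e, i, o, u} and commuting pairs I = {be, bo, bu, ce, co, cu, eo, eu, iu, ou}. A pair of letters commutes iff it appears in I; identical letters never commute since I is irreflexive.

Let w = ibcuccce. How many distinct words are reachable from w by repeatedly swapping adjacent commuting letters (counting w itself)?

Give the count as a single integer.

#0=i has no predecessor
#1=b depends on [0:i]
#2=c depends on [1:b]
#3=u has no predecessor
#4=c depends on [2:c]
#5=c depends on [4:c]
#6=c depends on [5:c]
#7=e depends on [0:i]
sources: [0:i, 3:u]
N(rest) = Σ N(rest − s) over sources s of rest; N(one piece) = 1:
  size 1 → [3]=1  [6]=1  [7]=1
  size 2 → [3,6]=2  [3,7]=2  [5,6]=1  [6,7]=2
  size 3 → [3,5,6]=3  [3,6,7]=6  [4,5,6]=1  [5,6,7]=3
  size 4 → [2,4,5,6]=1  [3,4,5,6]=4  [3,5,6,7]=12  [4,5,6,7]=4
  size 5 → [1,2,4,5,6]=1  [2,3,4,5,6]=5  [2,4,5,6,7]=5  [3,4,5,6,7]=20
  size 6 → [1,2,3,4,5,6]=6  [1,2,4,5,6,7]=6  [2,3,4,5,6,7]=30
  first=0(i) contributes 42
  first=3(u) contributes 6
|[w]| = 48

48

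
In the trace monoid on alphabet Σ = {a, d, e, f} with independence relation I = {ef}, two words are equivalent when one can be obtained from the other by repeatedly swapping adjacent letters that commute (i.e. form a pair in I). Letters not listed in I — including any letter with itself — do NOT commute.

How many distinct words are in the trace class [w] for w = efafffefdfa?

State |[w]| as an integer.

0(e) covers ∅
1(f) covers ∅
2(a) covers 0:e, 1:f
3(f) covers 2:a
4(f) covers 3:f
5(f) covers 4:f
6(e) covers 2:a
7(f) covers 5:f
8(d) covers 6:e, 7:f
9(f) covers 8:d
10(a) covers 9:f
floor of heap: 0:e, 1:f
completions by unplaced set U, small U first (add the entries for U minus each lowest piece of U):
  |U|=1: {10}:1
  |U|=2: {9,10}:1
  |U|=3: {8,9,10}:1
  |U|=4: {6,8,9,10}:1  {7,8,9,10}:1
  |U|=5: {5,7,8,9,10}:1  {6,7,8,9,10}:2
  |U|=6: {4,5,7,8,9,10}:1  {5,6,7,8,9,10}:3
  |U|=7: {3,4,5,7,8,9,10}:1  {4,5,6,7,8,9,10}:4
  |U|=8: {3,4,5,6,7,8,9,10}:5
  |U|=9: {2,3,4,5,6,7,8,9,10}:5
  start at 0(e): 5
  start at 1(f): 5
sum over floor = 10

10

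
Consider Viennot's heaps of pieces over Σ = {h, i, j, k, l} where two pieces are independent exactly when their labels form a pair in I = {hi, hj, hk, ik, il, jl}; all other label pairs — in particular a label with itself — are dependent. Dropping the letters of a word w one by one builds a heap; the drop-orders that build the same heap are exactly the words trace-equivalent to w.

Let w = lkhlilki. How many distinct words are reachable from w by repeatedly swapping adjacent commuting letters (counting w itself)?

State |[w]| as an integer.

56

#0=l has no predecessor
#1=k depends on [0:l]
#2=h depends on [0:l]
#3=l depends on [1:k, 2:h]
#4=i has no predecessor
#5=l depends on [3:l]
#6=k depends on [5:l]
#7=i depends on [4:i]
sources: [0:l, 4:i]
N(rest) = Σ N(rest − s) over sources s of rest; N(one piece) = 1:
  size 1 → [6]=1  [7]=1
  size 2 → [4,7]=1  [5,6]=1  [6,7]=2
  size 3 → [3,5,6]=1  [4,6,7]=3  [5,6,7]=3
  size 4 → [1,3,5,6]=1  [2,3,5,6]=1  [3,5,6,7]=4  [4,5,6,7]=6
  size 5 → [1,2,3,5,6]=2  [1,3,5,6,7]=5  [2,3,5,6,7]=5  [3,4,5,6,7]=10
  size 6 → [0,1,2,3,5,6]=2  [1,2,3,5,6,7]=12  [1,3,4,5,6,7]=15  [2,3,4,5,6,7]=15
  first=0(l) contributes 42
  first=4(i) contributes 14
|[w]| = 56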